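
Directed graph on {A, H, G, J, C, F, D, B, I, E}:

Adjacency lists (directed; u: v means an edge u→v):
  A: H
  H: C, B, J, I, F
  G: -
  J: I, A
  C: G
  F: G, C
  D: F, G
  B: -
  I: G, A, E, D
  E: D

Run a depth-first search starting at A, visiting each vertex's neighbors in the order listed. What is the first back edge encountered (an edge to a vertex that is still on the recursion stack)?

I->A

DFS from A (visiting each vertex's neighbors in the order listed); mark gray on enter, black on exit:
A gray
  H gray
    C gray
      G gray
      G black
    C black
    B gray
    B black
    J gray
      I gray
        I→G: G black — skip
        I→A: A is gray → back edge
First back edge: I → A.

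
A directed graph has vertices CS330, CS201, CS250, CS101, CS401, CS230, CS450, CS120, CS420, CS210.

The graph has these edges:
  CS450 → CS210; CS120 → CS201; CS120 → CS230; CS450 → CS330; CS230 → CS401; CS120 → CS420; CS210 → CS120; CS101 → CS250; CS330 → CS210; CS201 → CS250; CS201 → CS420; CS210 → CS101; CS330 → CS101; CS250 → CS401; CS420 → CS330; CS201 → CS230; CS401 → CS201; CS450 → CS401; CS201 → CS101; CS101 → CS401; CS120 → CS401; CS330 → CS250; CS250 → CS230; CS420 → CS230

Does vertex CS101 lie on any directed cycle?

Yes

CS101 is on a cycle iff CS101 can reach itself via ≥1 edge.
CS101 → CS401 → CS201 → CS101 — yes.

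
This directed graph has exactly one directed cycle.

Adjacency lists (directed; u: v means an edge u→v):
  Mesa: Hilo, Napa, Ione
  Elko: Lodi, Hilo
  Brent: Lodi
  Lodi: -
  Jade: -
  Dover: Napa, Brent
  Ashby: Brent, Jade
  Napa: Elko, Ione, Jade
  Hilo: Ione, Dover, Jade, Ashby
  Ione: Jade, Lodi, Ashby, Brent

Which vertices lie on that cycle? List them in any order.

Elko, Hilo, Napa, Dover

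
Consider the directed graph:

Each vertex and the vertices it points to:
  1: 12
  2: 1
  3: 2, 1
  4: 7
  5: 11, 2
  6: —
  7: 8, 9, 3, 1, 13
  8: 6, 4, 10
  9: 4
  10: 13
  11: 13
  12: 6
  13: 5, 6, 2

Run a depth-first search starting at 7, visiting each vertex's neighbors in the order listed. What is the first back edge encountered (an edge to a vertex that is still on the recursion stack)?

4→7

DFS from 7 (visiting each vertex's neighbors in the order listed); mark gray on enter, black on exit:
7 gray
  8 gray
    6 gray
    6 black
    4 gray
      4→7: 7 is gray → back edge
First back edge: 4 → 7.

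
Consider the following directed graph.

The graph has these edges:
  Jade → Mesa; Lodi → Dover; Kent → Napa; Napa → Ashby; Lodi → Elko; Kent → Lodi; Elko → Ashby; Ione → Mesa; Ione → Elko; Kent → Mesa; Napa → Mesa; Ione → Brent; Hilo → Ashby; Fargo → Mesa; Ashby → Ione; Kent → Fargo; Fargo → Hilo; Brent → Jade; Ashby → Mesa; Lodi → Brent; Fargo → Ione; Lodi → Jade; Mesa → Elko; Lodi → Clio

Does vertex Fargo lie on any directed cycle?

No

Fargo lies on a cycle iff there is a path from Fargo back to itself.
Exploring from Fargo, it never reaches itself; equivalently, its strongly connected component is a singleton.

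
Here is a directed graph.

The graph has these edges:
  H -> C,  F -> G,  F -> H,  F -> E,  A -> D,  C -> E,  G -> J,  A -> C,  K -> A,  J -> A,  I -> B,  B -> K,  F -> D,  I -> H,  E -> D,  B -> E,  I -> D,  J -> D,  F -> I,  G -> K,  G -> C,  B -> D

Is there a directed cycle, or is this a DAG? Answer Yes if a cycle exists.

No

DFS with white/gray/black marking, starting from G:
G gray
  C gray
    E gray
      D gray
      D black
    E black
  C black
  J gray
    A gray
      A→C: C black — skip
      A→D: D black — skip
    A black
    J→D: D black — skip
  J black
  K gray
    K→A: A black — skip
  K black
G black
I gray
  B gray
    B→D: D black — skip
    B→K: K black — skip
    B→E: E black — skip
  B black
  I→D: D black — skip
  H gray
    H→C: C black — skip
  H black
I black
F gray
  F→D: D black — skip
  F→G: G black — skip
  F→H: H black — skip
  F→I: I black — skip
  F→E: E black — skip
F black
Every edge goes to a white or black vertex — no back edge, so the graph is acyclic.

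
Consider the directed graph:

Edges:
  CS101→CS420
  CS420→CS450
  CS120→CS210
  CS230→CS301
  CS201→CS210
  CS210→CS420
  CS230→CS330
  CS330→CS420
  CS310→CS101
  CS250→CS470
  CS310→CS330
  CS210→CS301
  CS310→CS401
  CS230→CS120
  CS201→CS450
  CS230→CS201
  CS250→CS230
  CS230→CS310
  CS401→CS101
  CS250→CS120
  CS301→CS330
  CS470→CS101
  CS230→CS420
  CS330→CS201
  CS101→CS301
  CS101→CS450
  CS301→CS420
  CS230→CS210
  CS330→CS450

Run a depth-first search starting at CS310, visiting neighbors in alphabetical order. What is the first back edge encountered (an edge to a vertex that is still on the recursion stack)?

DFS from CS310 (visiting neighbors in alphabetical order); mark gray on enter, black on exit:
CS310 gray
  CS101 gray
    CS301 gray
      CS330 gray
        CS201 gray
          CS210 gray
            CS210→CS301: CS301 is gray → back edge
First back edge: CS210 → CS301.

CS210->CS301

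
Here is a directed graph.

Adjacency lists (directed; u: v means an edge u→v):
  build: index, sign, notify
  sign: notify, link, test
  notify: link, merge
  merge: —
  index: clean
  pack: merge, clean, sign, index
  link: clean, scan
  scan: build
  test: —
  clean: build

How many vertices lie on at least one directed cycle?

A vertex is on a directed cycle iff it belongs to a strongly connected component of size ≥ 2 (or has a self-loop).
The vertices on cycles are {link, scan, sign, build, clean, index, notify} — 7 in total.

7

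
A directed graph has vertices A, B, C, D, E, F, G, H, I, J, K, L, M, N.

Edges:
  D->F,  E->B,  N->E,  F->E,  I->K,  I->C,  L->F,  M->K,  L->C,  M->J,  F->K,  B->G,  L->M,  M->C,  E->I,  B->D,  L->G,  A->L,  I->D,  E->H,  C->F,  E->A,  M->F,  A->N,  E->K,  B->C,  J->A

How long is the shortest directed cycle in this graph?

3

For each vertex v, BFS finds the shortest path from v back to v.
The shortest such closed walk is E → A → N → E, length 3.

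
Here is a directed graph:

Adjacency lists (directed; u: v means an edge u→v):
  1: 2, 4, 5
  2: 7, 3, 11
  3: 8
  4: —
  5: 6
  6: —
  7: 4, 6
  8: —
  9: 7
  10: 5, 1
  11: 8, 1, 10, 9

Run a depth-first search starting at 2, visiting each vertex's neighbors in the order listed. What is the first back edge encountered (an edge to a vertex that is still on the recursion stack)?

DFS from 2 (visiting each vertex's neighbors in the order listed); mark gray on enter, black on exit:
2 gray
  7 gray
    4 gray
    4 black
    6 gray
    6 black
  7 black
  3 gray
    8 gray
    8 black
  3 black
  11 gray
    11→8: 8 black — skip
    1 gray
      1→2: 2 is gray → back edge
First back edge: 1 → 2.

1→2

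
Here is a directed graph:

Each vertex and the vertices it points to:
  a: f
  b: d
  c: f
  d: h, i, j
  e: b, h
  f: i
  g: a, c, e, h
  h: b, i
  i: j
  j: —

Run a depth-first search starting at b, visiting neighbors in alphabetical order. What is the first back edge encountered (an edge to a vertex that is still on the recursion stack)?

DFS from b (visiting neighbors in alphabetical order); mark gray on enter, black on exit:
b gray
  d gray
    h gray
      h→b: b is gray → back edge
First back edge: h → b.

h→b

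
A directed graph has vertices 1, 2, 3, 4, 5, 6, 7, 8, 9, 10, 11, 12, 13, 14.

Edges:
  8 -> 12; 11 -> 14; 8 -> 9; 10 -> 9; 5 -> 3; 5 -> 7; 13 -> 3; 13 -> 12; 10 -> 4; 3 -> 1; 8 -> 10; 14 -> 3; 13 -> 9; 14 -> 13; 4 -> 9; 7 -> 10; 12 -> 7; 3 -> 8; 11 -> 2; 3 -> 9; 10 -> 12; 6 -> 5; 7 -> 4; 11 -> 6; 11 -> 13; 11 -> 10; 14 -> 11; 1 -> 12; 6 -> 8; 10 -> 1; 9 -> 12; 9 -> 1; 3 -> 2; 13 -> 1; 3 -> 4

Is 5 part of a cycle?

No

5 lies on a cycle iff there is a path from 5 back to itself.
Exploring from 5, it never reaches itself; equivalently, its strongly connected component is a singleton.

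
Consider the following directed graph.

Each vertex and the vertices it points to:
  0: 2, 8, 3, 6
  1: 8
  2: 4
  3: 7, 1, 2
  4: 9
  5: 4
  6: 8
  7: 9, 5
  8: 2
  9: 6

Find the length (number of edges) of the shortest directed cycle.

5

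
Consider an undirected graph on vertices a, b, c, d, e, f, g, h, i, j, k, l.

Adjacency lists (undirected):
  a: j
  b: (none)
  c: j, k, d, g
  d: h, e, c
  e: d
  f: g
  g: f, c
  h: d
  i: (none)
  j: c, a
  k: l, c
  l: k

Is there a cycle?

No

DFS, tracking each vertex's parent; an edge to a visited non-parent vertex closes a cycle.
Start from c:
visit c (parent –)
  visit j (parent c)
    j–c: parent, skip
    visit a (parent j)
      a–j: parent, skip
  visit k (parent c)
    visit l (parent k)
      l–k: parent, skip
    k–c: parent, skip
  visit d (parent c)
    visit h (parent d)
      h–d: parent, skip
    visit e (parent d)
      e–d: parent, skip
    d–c: parent, skip
  visit g (parent c)
    visit f (parent g)
      f–g: parent, skip
    g–c: parent, skip
visit b (parent –)
visit i (parent –)
No non-parent visited neighbor found — the graph is a forest.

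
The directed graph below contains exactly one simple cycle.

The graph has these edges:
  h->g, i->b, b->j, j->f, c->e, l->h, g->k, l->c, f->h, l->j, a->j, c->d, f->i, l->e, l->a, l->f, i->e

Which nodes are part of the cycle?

DFS with gray/black marking from f:
f gray
  h gray
    g gray
      k gray
      k black
    g black
  h black
  i gray
    b gray
      j gray
        j→f: f is gray → back edge
Back edge closes the cycle f → i → b → j → f; its vertices are {b, f, i, j}.

b, f, i, j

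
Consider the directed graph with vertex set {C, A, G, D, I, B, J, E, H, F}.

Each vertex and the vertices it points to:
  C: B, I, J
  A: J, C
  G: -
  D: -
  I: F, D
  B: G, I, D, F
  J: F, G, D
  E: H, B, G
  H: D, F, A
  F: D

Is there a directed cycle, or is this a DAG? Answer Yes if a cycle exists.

No

DFS with white/gray/black marking, starting from B:
B gray
  G gray
  G black
  I gray
    F gray
      D gray
      D black
    F black
    I→D: D black — skip
  I black
  B→D: D black — skip
  B→F: F black — skip
B black
C gray
  C→B: B black — skip
  C→I: I black — skip
  J gray
    J→F: F black — skip
    J→G: G black — skip
    J→D: D black — skip
  J black
C black
A gray
  A→J: J black — skip
  A→C: C black — skip
A black
E gray
  H gray
    H→D: D black — skip
    H→F: F black — skip
    H→A: A black — skip
  H black
  E→B: B black — skip
  E→G: G black — skip
E black
Every edge goes to a white or black vertex — no back edge, so the graph is acyclic.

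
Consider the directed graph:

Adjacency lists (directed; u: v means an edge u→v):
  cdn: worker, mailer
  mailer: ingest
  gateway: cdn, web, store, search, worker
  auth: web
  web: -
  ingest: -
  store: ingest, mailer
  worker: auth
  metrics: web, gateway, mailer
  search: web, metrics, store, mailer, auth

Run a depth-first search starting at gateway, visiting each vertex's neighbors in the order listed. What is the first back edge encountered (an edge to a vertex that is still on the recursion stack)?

metrics→gateway

DFS from gateway (visiting each vertex's neighbors in the order listed); mark gray on enter, black on exit:
gateway gray
  cdn gray
    worker gray
      auth gray
        web gray
        web black
      auth black
    worker black
    mailer gray
      ingest gray
      ingest black
    mailer black
  cdn black
  gateway→web: web black — skip
  store gray
    store→ingest: ingest black — skip
    store→mailer: mailer black — skip
  store black
  search gray
    search→web: web black — skip
    metrics gray
      metrics→web: web black — skip
      metrics→gateway: gateway is gray → back edge
First back edge: metrics → gateway.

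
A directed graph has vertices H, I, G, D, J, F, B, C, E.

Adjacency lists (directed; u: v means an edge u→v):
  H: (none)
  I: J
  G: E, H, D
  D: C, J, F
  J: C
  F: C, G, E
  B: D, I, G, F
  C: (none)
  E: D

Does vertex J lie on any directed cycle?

J lies on a cycle iff there is a path from J back to itself.
Exploring from J, it never reaches itself; equivalently, its strongly connected component is a singleton.

No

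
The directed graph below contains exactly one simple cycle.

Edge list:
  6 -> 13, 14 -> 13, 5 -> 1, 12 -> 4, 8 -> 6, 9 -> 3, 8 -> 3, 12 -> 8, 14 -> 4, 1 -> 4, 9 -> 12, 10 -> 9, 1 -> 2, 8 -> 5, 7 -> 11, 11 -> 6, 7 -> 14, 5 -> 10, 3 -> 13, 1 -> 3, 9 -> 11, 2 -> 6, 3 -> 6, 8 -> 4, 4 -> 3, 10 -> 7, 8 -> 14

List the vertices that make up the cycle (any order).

5, 8, 9, 10, 12

DFS with gray/black marking from 5:
5 gray
  10 gray
    7 gray
      11 gray
        6 gray
          13 gray
          13 black
        6 black
      11 black
      14 gray
        4 gray
          3 gray
            3→6: 6 black — skip
            3→13: 13 black — skip
          3 black
        4 black
        14→13: 13 black — skip
      14 black
    7 black
    9 gray
      12 gray
        8 gray
          8→4: 4 black — skip
          8→3: 3 black — skip
          8→5: 5 is gray → back edge
Back edge closes the cycle 5 → 10 → 9 → 12 → 8 → 5; its vertices are {5, 8, 9, 10, 12}.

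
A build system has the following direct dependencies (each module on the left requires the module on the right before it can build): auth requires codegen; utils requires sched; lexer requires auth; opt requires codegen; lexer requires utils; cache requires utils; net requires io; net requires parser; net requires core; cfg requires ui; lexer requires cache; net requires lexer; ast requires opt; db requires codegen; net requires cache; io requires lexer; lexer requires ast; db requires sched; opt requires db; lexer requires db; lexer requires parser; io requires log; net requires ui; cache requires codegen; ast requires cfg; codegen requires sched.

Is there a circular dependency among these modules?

DFS with white/gray/black marking, starting from sched:
sched gray
sched black
ui gray
ui black
auth gray
  codegen gray
    codegen→sched: sched black — skip
  codegen black
auth black
opt gray
  db gray
    db→sched: sched black — skip
    db→codegen: codegen black — skip
  db black
  opt→codegen: codegen black — skip
opt black
core gray
core black
net gray
  net→ui: ui black — skip
  parser gray
  parser black
  cache gray
    cache→codegen: codegen black — skip
    utils gray
      utils→sched: sched black — skip
    utils black
  cache black
  io gray
    log gray
    log black
    lexer gray
      ast gray
        ast→opt: opt black — skip
        cfg gray
          cfg→ui: ui black — skip
        cfg black
      ast black
      lexer→auth: auth black — skip
      lexer→cache: cache black — skip
      lexer→parser: parser black — skip
      lexer→utils: utils black — skip
      lexer→db: db black — skip
    lexer black
  io black
  net→lexer: lexer black — skip
  net→core: core black — skip
net black
Every edge goes to a white or black vertex — no back edge, so the graph is acyclic.

No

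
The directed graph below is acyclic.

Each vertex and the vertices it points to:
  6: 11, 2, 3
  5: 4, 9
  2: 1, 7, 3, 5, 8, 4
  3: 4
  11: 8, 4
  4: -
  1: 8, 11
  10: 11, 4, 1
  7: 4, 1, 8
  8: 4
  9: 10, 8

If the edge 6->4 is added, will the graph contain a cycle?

No

Adding 6→4 creates a cycle iff 4 can already reach 6.
Explore from 4: no path reaches 6. The graph stays acyclic.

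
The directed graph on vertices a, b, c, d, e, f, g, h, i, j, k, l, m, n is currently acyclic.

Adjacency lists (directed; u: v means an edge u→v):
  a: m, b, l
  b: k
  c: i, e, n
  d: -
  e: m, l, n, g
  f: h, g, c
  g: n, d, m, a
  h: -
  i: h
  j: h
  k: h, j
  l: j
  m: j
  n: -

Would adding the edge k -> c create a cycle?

Yes

Adding k→c creates a cycle iff c can already reach k.
Path from c: c → e → g → a → b → k.
So c → … → k → c is a cycle.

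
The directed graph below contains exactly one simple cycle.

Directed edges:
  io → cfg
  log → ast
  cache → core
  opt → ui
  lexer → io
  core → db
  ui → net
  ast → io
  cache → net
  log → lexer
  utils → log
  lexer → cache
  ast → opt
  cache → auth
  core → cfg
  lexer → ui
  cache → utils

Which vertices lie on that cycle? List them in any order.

log, cache, lexer, utils

DFS with gray/black marking from log:
log gray
  ast gray
    io gray
      cfg gray
      cfg black
    io black
    opt gray
      ui gray
        net gray
        net black
      ui black
    opt black
  ast black
  lexer gray
    lexer→ui: ui black — skip
    cache gray
      auth gray
      auth black
      utils gray
        utils→log: log is gray → back edge
Back edge closes the cycle log → lexer → cache → utils → log; its vertices are {log, cache, lexer, utils}.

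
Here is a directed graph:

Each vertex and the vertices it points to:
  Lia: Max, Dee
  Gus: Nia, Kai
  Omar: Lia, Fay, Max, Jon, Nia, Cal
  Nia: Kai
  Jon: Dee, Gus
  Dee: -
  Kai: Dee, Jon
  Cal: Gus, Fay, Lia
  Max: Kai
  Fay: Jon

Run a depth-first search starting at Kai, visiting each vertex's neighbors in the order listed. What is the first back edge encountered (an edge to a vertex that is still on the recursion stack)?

Nia->Kai

DFS from Kai (visiting each vertex's neighbors in the order listed); mark gray on enter, black on exit:
Kai gray
  Dee gray
  Dee black
  Jon gray
    Jon→Dee: Dee black — skip
    Gus gray
      Nia gray
        Nia→Kai: Kai is gray → back edge
First back edge: Nia → Kai.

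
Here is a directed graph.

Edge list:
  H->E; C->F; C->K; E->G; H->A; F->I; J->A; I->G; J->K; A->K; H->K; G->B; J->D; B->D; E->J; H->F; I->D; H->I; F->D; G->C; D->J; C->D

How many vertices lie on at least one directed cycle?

6

A vertex is on a directed cycle iff it belongs to a strongly connected component of size ≥ 2 (or has a self-loop).
The vertices on cycles are {C, D, F, G, I, J} — 6 in total.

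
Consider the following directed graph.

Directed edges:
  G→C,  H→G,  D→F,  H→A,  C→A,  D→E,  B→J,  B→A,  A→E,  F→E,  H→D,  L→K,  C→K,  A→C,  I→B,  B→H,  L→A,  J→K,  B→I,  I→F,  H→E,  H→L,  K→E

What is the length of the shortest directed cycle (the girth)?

For each vertex v, BFS finds the shortest path from v back to v.
The shortest such closed walk is I → B → I, length 2.

2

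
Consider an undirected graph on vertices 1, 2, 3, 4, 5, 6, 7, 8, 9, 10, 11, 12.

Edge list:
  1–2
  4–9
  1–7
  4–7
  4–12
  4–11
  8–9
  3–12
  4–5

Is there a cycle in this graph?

No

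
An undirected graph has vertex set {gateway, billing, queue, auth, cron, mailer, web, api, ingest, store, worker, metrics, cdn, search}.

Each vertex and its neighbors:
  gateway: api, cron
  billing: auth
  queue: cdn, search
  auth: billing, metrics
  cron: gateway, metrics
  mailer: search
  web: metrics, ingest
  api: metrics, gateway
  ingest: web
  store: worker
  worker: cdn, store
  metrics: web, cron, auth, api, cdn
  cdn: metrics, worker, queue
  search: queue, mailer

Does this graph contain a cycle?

DFS, tracking each vertex's parent; an edge to a visited non-parent vertex closes a cycle.
Start from queue:
visit queue (parent –)
  visit cdn (parent queue)
    visit metrics (parent cdn)
      visit web (parent metrics)
        web–metrics: parent, skip
        visit ingest (parent web)
          ingest–web: parent, skip
      visit cron (parent metrics)
        visit gateway (parent cron)
          visit api (parent gateway)
            api–metrics: metrics visited and ≠ parent → cycle
Cycle: metrics – cron – gateway – api – metrics.

Yes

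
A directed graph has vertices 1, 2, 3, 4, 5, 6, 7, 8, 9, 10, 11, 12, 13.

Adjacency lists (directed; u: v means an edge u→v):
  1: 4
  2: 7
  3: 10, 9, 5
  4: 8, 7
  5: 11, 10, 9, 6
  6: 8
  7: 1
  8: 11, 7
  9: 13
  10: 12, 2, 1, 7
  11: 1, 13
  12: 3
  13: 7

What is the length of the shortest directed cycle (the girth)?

3

For each vertex v, BFS finds the shortest path from v back to v.
The shortest such closed walk is 3 → 10 → 12 → 3, length 3.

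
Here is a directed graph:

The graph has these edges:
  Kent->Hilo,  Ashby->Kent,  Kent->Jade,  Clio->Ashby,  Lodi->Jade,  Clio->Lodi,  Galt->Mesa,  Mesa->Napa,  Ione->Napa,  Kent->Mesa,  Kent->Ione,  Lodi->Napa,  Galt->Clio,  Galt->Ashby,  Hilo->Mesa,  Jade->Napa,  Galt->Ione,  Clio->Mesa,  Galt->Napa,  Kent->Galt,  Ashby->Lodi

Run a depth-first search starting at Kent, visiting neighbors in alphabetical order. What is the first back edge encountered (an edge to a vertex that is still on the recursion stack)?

Ashby->Kent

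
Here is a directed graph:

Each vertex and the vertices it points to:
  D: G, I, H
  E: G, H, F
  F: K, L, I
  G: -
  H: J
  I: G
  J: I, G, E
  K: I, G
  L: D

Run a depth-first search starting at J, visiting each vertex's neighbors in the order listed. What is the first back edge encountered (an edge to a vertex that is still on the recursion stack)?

H->J

DFS from J (visiting each vertex's neighbors in the order listed); mark gray on enter, black on exit:
J gray
  I gray
    G gray
    G black
  I black
  J→G: G black — skip
  E gray
    E→G: G black — skip
    H gray
      H→J: J is gray → back edge
First back edge: H → J.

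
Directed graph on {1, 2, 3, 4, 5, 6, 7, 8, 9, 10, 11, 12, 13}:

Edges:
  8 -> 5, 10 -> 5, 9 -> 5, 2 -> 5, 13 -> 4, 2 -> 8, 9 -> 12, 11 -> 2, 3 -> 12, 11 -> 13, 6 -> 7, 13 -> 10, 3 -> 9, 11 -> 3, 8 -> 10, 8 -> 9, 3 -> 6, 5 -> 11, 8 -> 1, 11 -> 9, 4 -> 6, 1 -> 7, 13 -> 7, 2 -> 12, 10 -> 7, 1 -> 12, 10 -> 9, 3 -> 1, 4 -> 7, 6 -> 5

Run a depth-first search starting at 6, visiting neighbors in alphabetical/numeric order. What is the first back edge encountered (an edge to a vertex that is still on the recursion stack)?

2->5

DFS from 6 (visiting neighbors in alphabetical/numeric order); mark gray on enter, black on exit:
6 gray
  5 gray
    11 gray
      2 gray
        2→5: 5 is gray → back edge
First back edge: 2 → 5.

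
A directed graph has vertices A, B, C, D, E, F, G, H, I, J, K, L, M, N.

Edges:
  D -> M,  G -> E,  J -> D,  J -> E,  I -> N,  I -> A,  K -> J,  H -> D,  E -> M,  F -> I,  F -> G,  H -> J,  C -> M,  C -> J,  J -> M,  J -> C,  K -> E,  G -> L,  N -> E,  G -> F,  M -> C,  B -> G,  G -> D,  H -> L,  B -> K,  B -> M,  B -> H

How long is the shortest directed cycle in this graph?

2

For each vertex v, BFS finds the shortest path from v back to v.
The shortest such closed walk is G → F → G, length 2.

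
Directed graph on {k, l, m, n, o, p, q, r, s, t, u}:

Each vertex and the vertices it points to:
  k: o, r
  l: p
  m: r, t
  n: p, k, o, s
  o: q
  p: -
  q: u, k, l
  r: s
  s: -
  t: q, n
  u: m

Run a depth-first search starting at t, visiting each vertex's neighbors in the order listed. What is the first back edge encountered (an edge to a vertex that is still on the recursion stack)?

DFS from t (visiting each vertex's neighbors in the order listed); mark gray on enter, black on exit:
t gray
  q gray
    u gray
      m gray
        r gray
          s gray
          s black
        r black
        m→t: t is gray → back edge
First back edge: m → t.

m->t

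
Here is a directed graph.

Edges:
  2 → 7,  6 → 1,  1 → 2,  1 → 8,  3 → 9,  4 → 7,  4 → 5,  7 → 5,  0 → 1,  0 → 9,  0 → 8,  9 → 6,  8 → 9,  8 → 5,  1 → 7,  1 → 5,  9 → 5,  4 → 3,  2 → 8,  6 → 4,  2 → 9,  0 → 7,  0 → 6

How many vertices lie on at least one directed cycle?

A vertex is on a directed cycle iff it belongs to a strongly connected component of size ≥ 2 (or has a self-loop).
The vertices on cycles are {1, 2, 3, 4, 6, 8, 9} — 7 in total.

7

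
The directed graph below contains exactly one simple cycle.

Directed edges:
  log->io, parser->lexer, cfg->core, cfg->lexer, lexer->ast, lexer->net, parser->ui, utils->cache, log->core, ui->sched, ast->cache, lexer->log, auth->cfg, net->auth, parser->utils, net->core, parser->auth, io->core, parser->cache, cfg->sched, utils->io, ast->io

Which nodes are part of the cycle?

DFS with gray/black marking from lexer:
lexer gray
  net gray
    core gray
    core black
    auth gray
      cfg gray
        cfg→core: core black — skip
        cfg→lexer: lexer is gray → back edge
Back edge closes the cycle lexer → net → auth → cfg → lexer; its vertices are {cfg, net, auth, lexer}.

cfg, net, auth, lexer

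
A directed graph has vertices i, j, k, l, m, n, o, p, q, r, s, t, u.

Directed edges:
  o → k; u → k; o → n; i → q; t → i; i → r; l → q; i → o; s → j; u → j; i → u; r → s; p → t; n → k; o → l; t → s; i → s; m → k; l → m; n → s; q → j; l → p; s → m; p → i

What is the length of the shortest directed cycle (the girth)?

4

For each vertex v, BFS finds the shortest path from v back to v.
The shortest such closed walk is i → o → l → p → i, length 4.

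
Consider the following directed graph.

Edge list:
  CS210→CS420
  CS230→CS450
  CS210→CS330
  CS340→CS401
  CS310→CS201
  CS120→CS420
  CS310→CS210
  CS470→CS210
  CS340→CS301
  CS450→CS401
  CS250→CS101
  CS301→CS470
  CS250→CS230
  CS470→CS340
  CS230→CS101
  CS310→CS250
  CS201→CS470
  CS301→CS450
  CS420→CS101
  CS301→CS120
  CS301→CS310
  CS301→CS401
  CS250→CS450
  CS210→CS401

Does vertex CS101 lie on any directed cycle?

CS101 lies on a cycle iff there is a path from CS101 back to itself.
Exploring from CS101, it never reaches itself; equivalently, its strongly connected component is a singleton.

No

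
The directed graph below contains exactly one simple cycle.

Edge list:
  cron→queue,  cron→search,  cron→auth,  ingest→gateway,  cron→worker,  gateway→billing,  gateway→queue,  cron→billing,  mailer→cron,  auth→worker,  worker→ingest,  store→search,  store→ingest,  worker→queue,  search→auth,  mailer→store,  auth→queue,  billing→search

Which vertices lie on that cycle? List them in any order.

DFS with gray/black marking from auth:
auth gray
  worker gray
    queue gray
    queue black
    ingest gray
      gateway gray
        gateway→queue: queue black — skip
        billing gray
          search gray
            search→auth: auth is gray → back edge
Back edge closes the cycle auth → worker → ingest → gateway → billing → search → auth; its vertices are {auth, ingest, search, worker, billing, gateway}.

auth, ingest, search, worker, billing, gateway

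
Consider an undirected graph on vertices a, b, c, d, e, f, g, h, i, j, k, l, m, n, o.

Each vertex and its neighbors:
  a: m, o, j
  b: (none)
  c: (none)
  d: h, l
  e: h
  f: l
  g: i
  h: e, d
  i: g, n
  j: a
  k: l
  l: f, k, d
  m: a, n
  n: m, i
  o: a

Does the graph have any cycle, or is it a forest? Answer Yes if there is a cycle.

No

DFS, tracking each vertex's parent; an edge to a visited non-parent vertex closes a cycle.
Start from c:
visit c (parent –)
visit a (parent –)
  visit m (parent a)
    m–a: parent, skip
    visit n (parent m)
      n–m: parent, skip
      visit i (parent n)
        visit g (parent i)
          g–i: parent, skip
        i–n: parent, skip
  visit o (parent a)
    o–a: parent, skip
  visit j (parent a)
    j–a: parent, skip
visit b (parent –)
visit d (parent –)
  visit h (parent d)
    visit e (parent h)
      e–h: parent, skip
    h–d: parent, skip
  visit l (parent d)
    visit f (parent l)
      f–l: parent, skip
    visit k (parent l)
      k–l: parent, skip
    l–d: parent, skip
No non-parent visited neighbor found — the graph is a forest.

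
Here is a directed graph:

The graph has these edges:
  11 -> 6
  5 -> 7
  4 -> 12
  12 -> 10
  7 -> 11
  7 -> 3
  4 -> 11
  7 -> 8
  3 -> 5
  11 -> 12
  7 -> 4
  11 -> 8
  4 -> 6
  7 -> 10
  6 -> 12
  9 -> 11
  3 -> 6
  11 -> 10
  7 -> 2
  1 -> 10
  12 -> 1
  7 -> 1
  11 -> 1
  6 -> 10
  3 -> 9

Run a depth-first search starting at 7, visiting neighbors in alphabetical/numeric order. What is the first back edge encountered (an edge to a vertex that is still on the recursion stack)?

5→7

DFS from 7 (visiting neighbors in alphabetical/numeric order); mark gray on enter, black on exit:
7 gray
  1 gray
    10 gray
    10 black
  1 black
  2 gray
  2 black
  3 gray
    5 gray
      5→7: 7 is gray → back edge
First back edge: 5 → 7.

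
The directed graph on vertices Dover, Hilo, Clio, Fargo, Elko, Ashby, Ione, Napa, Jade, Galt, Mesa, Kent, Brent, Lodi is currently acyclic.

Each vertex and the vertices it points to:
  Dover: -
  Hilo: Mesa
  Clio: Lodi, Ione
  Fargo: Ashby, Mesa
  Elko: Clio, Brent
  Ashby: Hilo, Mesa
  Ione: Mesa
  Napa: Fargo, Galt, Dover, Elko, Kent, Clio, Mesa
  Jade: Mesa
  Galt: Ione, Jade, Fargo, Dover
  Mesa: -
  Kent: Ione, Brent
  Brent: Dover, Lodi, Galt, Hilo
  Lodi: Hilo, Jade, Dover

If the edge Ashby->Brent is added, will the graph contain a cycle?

Yes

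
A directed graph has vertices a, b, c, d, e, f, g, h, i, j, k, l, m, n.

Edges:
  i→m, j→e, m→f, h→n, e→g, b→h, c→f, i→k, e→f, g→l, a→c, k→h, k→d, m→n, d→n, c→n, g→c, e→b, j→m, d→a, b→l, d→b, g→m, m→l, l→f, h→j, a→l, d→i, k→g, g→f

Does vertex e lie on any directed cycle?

e is on a cycle iff e can reach itself via ≥1 edge.
e → b → h → j → e — yes.

Yes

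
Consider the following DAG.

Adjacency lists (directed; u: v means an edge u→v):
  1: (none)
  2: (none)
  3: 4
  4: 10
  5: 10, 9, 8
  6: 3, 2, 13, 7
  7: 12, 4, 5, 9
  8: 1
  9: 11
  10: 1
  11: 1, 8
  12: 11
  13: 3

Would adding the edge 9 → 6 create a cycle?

Adding 9→6 creates a cycle iff 6 can already reach 9.
Path from 6: 6 → 7 → 9.
So 6 → … → 9 → 6 is a cycle.

Yes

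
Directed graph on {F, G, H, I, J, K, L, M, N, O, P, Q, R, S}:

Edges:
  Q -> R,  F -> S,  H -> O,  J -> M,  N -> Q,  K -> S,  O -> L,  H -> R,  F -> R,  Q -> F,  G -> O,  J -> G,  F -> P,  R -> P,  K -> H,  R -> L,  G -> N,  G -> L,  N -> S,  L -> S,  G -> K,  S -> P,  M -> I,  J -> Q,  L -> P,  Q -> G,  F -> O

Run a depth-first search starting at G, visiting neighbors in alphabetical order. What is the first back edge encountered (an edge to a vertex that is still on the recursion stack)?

DFS from G (visiting neighbors in alphabetical order); mark gray on enter, black on exit:
G gray
  K gray
    H gray
      O gray
        L gray
          P gray
          P black
          S gray
            S→P: P black — skip
          S black
        L black
      O black
      R gray
        R→L: L black — skip
        R→P: P black — skip
      R black
    H black
    K→S: S black — skip
  K black
  G→L: L black — skip
  N gray
    Q gray
      F gray
        F→O: O black — skip
        F→P: P black — skip
        F→R: R black — skip
        F→S: S black — skip
      F black
      Q→G: G is gray → back edge
First back edge: Q → G.

Q→G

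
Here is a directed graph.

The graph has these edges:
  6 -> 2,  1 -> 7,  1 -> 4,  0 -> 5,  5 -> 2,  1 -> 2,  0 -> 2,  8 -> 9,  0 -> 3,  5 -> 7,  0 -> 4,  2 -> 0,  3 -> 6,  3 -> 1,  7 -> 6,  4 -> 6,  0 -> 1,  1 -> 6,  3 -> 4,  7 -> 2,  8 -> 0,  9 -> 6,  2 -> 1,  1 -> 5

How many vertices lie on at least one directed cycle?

8

A vertex is on a directed cycle iff it belongs to a strongly connected component of size ≥ 2 (or has a self-loop).
The vertices on cycles are {0, 1, 2, 3, 4, 5, 6, 7} — 8 in total.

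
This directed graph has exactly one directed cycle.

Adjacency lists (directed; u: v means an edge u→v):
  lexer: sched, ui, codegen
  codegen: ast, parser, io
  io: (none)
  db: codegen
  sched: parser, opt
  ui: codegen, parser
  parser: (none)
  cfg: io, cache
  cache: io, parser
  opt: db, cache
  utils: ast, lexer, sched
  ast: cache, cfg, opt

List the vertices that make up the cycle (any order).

db, ast, opt, codegen

DFS with gray/black marking from ast:
ast gray
  cache gray
    io gray
    io black
    parser gray
    parser black
  cache black
  cfg gray
    cfg→io: io black — skip
    cfg→cache: cache black — skip
  cfg black
  opt gray
    db gray
      codegen gray
        codegen→ast: ast is gray → back edge
Back edge closes the cycle ast → opt → db → codegen → ast; its vertices are {db, ast, opt, codegen}.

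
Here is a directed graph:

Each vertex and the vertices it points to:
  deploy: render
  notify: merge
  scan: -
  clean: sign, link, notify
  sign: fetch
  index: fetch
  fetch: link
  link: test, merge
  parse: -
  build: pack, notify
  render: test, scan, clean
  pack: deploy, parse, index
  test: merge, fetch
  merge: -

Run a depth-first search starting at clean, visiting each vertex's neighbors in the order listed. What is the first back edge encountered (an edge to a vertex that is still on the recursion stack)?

test->fetch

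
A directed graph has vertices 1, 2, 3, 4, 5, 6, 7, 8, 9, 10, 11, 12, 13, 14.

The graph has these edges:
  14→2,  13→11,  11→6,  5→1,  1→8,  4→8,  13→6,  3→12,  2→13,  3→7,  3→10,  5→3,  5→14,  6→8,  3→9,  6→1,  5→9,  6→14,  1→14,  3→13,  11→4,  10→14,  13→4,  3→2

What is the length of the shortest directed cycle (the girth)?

4

For each vertex v, BFS finds the shortest path from v back to v.
The shortest such closed walk is 13 → 6 → 14 → 2 → 13, length 4.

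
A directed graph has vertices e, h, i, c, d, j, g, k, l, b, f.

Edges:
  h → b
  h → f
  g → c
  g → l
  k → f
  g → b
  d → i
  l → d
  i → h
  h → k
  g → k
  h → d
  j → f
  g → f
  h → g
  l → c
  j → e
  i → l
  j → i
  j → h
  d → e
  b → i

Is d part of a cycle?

Yes

d is on a cycle iff d can reach itself via ≥1 edge.
d → i → l → d — yes.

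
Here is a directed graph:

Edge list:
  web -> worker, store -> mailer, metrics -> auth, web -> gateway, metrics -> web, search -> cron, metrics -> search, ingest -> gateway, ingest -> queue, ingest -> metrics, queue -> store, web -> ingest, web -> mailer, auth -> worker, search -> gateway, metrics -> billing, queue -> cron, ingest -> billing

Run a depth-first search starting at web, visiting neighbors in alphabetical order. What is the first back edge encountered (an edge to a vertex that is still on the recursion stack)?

metrics->web

DFS from web (visiting neighbors in alphabetical order); mark gray on enter, black on exit:
web gray
  gateway gray
  gateway black
  ingest gray
    billing gray
    billing black
    ingest→gateway: gateway black — skip
    metrics gray
      auth gray
        worker gray
        worker black
      auth black
      metrics→billing: billing black — skip
      search gray
        cron gray
        cron black
        search→gateway: gateway black — skip
      search black
      metrics→web: web is gray → back edge
First back edge: metrics → web.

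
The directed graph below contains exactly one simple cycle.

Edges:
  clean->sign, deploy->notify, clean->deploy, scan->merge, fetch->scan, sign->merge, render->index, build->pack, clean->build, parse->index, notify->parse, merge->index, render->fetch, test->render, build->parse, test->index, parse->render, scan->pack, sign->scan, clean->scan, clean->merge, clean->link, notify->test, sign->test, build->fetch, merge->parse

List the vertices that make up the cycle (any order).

DFS with gray/black marking from scan:
scan gray
  merge gray
    index gray
    index black
    parse gray
      render gray
        render→index: index black — skip
        fetch gray
          fetch→scan: scan is gray → back edge
Back edge closes the cycle scan → merge → parse → render → fetch → scan; its vertices are {scan, fetch, merge, parse, render}.

scan, fetch, merge, parse, render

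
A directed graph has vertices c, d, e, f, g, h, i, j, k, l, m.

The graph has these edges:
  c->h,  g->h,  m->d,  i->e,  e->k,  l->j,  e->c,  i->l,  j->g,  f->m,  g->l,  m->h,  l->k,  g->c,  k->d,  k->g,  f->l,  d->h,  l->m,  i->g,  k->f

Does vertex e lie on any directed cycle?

No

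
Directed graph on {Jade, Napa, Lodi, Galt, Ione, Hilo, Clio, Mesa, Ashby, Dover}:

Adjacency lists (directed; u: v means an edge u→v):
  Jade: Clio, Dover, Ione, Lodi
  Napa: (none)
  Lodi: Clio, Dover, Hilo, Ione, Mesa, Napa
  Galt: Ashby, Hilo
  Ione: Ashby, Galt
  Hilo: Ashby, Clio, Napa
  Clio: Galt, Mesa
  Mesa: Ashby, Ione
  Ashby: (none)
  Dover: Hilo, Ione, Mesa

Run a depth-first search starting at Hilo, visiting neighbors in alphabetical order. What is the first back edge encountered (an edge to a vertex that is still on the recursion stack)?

Galt->Hilo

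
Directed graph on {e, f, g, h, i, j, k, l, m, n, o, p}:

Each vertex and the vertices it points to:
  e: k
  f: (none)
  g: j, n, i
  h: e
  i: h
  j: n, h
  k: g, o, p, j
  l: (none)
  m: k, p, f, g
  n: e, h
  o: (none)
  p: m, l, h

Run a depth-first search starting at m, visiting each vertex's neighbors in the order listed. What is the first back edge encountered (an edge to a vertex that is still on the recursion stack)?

DFS from m (visiting each vertex's neighbors in the order listed); mark gray on enter, black on exit:
m gray
  k gray
    g gray
      j gray
        n gray
          e gray
            e→k: k is gray → back edge
First back edge: e → k.

e->k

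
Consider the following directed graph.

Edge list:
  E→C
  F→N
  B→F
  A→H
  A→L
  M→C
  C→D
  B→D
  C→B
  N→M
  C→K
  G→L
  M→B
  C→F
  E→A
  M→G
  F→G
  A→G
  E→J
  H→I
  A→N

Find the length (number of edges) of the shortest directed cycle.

4

For each vertex v, BFS finds the shortest path from v back to v.
The shortest such closed walk is C → F → N → M → C, length 4.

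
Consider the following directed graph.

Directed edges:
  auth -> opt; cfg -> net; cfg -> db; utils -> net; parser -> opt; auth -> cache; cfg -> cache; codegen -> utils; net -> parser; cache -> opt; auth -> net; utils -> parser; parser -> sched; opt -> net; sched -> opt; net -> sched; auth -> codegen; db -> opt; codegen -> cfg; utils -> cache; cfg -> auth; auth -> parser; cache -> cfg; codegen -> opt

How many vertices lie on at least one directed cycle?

9

A vertex is on a directed cycle iff it belongs to a strongly connected component of size ≥ 2 (or has a self-loop).
The vertices on cycles are {cfg, net, opt, auth, cache, sched, utils, parser, codegen} — 9 in total.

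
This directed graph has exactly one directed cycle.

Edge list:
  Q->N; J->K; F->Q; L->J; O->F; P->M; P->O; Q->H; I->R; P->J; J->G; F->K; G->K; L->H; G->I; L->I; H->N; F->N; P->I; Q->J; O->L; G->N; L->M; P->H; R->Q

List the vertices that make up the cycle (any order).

DFS with gray/black marking from J:
J gray
  G gray
    I gray
      R gray
        Q gray
          Q→J: J is gray → back edge
Back edge closes the cycle J → G → I → R → Q → J; its vertices are {G, I, J, Q, R}.

G, I, J, Q, R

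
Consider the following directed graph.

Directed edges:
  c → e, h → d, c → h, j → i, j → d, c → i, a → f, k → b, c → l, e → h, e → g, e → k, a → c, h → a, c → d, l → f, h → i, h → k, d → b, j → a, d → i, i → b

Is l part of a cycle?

l lies on a cycle iff there is a path from l back to itself.
Exploring from l, it never reaches itself; equivalently, its strongly connected component is a singleton.

No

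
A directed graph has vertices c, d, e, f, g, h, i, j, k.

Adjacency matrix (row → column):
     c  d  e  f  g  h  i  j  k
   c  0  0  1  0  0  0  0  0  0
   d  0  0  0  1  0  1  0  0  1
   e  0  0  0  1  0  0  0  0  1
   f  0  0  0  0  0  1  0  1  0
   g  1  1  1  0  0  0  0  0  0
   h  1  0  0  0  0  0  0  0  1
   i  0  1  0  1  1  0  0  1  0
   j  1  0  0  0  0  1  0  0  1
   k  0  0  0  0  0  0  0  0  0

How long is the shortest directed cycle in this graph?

4

For each vertex v, BFS finds the shortest path from v back to v.
The shortest such closed walk is j → c → e → f → j, length 4.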